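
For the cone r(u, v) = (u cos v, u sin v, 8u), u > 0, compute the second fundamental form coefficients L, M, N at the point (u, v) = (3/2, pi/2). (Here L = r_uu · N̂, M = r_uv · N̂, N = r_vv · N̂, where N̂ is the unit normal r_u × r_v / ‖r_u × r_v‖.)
L = 0;  M = 0;  N = 12*sqrt(65)/65

Compute the unit normal N̂(u, v) = (-8*sqrt(65)*u*cos(v)/(65*Abs(u)), -8*sqrt(65)*u*sin(v)/(65*Abs(u)), sqrt(65)*u/(65*Abs(u))), and the second partials r_uu, r_uv, r_vv. Take dot products:
  L(u, v) = r_uu · N̂ = 0,
  M(u, v) = r_uv · N̂ = 0,
  N(u, v) = r_vv · N̂ = 8*sqrt(65)*u^2/(65*Abs(u)).
Evaluating at (u, v) = (3/2, pi/2):
  L = 0, M = 0, N = 12*sqrt(65)/65.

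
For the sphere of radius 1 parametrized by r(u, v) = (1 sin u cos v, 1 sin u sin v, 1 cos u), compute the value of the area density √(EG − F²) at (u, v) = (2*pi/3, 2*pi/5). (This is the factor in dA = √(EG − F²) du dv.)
√(EG − F²)|_{(2*pi/3, 2*pi/5)} = sqrt(3)/2

E = 1, F = 0, G = sin(u)^2, so EG − F² = sin(u)^2. Taking the positive square root: √(EG − F²) = Abs(sin(u)). At (u, v) = (2*pi/3, 2*pi/5): sqrt(3)/2.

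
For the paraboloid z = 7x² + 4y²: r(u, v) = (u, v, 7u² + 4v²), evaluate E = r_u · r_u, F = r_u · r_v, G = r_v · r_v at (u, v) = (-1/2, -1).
E = 50;  F = 56;  G = 65

Partials: r_u = (1, 0, 14*u), r_v = (0, 1, 8*v). As functions of (u, v):
  E = r_u · r_u = 196*u^2 + 1,
  F = r_u · r_v = 112*u*v,
  G = r_v · r_v = 64*v^2 + 1.
Evaluating at (u, v) = (-1/2, -1): E = 50, F = 56, G = 65.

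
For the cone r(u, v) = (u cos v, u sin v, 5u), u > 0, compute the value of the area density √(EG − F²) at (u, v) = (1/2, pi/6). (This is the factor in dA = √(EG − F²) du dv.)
√(EG − F²)|_{(1/2, pi/6)} = sqrt(26)/2

E = 26, F = 0, G = u^2, so EG − F² = 26*u^2. Taking the positive square root: √(EG − F²) = sqrt(26)*Abs(u). At (u, v) = (1/2, pi/6): sqrt(26)/2.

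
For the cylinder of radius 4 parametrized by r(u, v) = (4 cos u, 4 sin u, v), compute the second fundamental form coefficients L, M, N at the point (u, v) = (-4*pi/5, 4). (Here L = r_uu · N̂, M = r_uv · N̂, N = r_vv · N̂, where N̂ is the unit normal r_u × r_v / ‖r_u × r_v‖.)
L = -4;  M = 0;  N = 0

Compute the unit normal N̂(u, v) = (cos(u), sin(u), 0), and the second partials r_uu, r_uv, r_vv. Take dot products:
  L(u, v) = r_uu · N̂ = -4,
  M(u, v) = r_uv · N̂ = 0,
  N(u, v) = r_vv · N̂ = 0.
Evaluating at (u, v) = (-4*pi/5, 4):
  L = -4, M = 0, N = 0.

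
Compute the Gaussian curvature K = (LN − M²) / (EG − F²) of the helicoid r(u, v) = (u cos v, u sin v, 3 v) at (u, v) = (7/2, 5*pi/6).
K = -144/7225

Coefficients of the first fundamental form: E = 1, F = 0, G = u^2 + 9.
Coefficients of the second fundamental form: L = 0, M = -3/sqrt(u^2 + 9), N = 0.
Assemble K = (LN − M²)/(EG − F²) = -9/(u^2 + 9)^2. At (u, v) = (7/2, 5*pi/6): K = -144/7225.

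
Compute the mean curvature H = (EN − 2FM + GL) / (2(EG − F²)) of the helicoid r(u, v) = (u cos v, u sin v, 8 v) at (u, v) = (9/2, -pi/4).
H = 0

With E = 1, F = 0, G = u^2 + 64, L = 0, M = -8/sqrt(u^2 + 64), N = 0, assemble
  H = (EN − 2FM + GL) / (2(EG − F²)) = 0.
At (u, v) = (9/2, -pi/4): H = 0.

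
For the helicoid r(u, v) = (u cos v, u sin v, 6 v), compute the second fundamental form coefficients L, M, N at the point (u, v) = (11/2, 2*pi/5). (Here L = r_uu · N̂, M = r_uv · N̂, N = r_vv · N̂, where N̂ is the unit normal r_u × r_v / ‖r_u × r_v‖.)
L = 0;  M = -12*sqrt(265)/265;  N = 0

Compute the unit normal N̂(u, v) = (6*sin(v)/sqrt(u^2 + 36), -6*cos(v)/sqrt(u^2 + 36), u/sqrt(u^2 + 36)), and the second partials r_uu, r_uv, r_vv. Take dot products:
  L(u, v) = r_uu · N̂ = 0,
  M(u, v) = r_uv · N̂ = -6/sqrt(u^2 + 36),
  N(u, v) = r_vv · N̂ = 0.
Evaluating at (u, v) = (11/2, 2*pi/5):
  L = 0, M = -12*sqrt(265)/265, N = 0.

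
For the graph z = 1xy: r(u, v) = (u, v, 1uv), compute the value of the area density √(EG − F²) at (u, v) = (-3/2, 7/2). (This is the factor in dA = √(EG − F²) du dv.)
√(EG − F²)|_{(-3/2, 7/2)} = sqrt(62)/2

E = v^2 + 1, F = u*v, G = u^2 + 1, so EG − F² = u^2 + v^2 + 1. Taking the positive square root: √(EG − F²) = sqrt(u^2 + v^2 + 1). At (u, v) = (-3/2, 7/2): sqrt(62)/2.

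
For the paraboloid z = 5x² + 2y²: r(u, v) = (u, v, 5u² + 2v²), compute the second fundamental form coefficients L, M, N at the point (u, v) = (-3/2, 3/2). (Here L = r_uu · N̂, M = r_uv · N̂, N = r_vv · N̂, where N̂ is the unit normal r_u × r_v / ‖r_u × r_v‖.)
L = 5*sqrt(262)/131;  M = 0;  N = 2*sqrt(262)/131

Compute the unit normal N̂(u, v) = (-10*u/sqrt(100*u^2 + 16*v^2 + 1), -4*v/sqrt(100*u^2 + 16*v^2 + 1), 1/sqrt(100*u^2 + 16*v^2 + 1)), and the second partials r_uu, r_uv, r_vv. Take dot products:
  L(u, v) = r_uu · N̂ = 10/sqrt(100*u^2 + 16*v^2 + 1),
  M(u, v) = r_uv · N̂ = 0,
  N(u, v) = r_vv · N̂ = 4/sqrt(100*u^2 + 16*v^2 + 1).
Evaluating at (u, v) = (-3/2, 3/2):
  L = 5*sqrt(262)/131, M = 0, N = 2*sqrt(262)/131.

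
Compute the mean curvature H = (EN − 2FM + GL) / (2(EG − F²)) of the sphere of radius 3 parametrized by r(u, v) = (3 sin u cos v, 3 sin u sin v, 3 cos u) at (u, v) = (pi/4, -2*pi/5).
H = -1/3

With E = 9, F = 0, G = 9*sin(u)^2, L = -3*sin(u)/Abs(sin(u)), M = 0, N = -3*sin(u)^3/Abs(sin(u)), assemble
  H = (EN − 2FM + GL) / (2(EG − F²)) = -sin(u)/(3*Abs(sin(u))).
At (u, v) = (pi/4, -2*pi/5): H = -1/3.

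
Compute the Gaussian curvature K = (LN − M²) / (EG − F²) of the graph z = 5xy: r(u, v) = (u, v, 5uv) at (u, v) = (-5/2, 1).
K = -400/531441

Coefficients of the first fundamental form: E = 25*v^2 + 1, F = 25*u*v, G = 25*u^2 + 1.
Coefficients of the second fundamental form: L = 0, M = 5/sqrt(25*u^2 + 25*v^2 + 1), N = 0.
Assemble K = (LN − M²)/(EG − F²) = -25/(625*u^4 + 1250*u^2*v^2 + 50*u^2 + 625*v^4 + 50*v^2 + 1). At (u, v) = (-5/2, 1): K = -400/531441.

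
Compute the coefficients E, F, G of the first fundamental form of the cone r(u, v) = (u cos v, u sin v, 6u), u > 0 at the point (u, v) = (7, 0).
E = 37;  F = 0;  G = 49

Partials: r_u = (cos(v), sin(v), 6), r_v = (-u*sin(v), u*cos(v), 0). As functions of (u, v):
  E = r_u · r_u = 37,
  F = r_u · r_v = 0,
  G = r_v · r_v = u^2.
Evaluating at (u, v) = (7, 0): E = 37, F = 0, G = 49.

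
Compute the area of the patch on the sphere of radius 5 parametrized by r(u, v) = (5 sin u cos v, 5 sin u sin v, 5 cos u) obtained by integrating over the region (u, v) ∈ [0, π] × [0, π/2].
Area = 25*pi

Area = ∫∫ √(EG − F²) du dv with √(EG − F²) = 25*Abs(sin(u)). Integrating over [0, π] × [0, π/2] gives 25*pi.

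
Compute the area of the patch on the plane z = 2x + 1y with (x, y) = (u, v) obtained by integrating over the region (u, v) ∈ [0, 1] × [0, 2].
Area = 2*sqrt(6)

Area = ∫∫ √(EG − F²) du dv with √(EG − F²) = sqrt(6). Integrating over [0, 1] × [0, 2] gives 2*sqrt(6).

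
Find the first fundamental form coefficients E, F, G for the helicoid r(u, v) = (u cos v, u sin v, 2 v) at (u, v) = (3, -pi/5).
E = 1;  F = 0;  G = 13

Partials: r_u = (cos(v), sin(v), 0), r_v = (-u*sin(v), u*cos(v), 2). As functions of (u, v):
  E = r_u · r_u = 1,
  F = r_u · r_v = 0,
  G = r_v · r_v = u^2 + 4.
Evaluating at (u, v) = (3, -pi/5): E = 1, F = 0, G = 13.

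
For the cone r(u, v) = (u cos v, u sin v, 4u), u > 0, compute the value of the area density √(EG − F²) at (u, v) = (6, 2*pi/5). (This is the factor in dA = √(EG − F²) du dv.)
√(EG − F²)|_{(6, 2*pi/5)} = 6*sqrt(17)

E = 17, F = 0, G = u^2, so EG − F² = 17*u^2. Taking the positive square root: √(EG − F²) = sqrt(17)*Abs(u). At (u, v) = (6, 2*pi/5): 6*sqrt(17).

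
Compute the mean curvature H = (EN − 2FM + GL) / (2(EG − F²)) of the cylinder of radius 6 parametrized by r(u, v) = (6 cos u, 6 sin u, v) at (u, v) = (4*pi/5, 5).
H = -1/12

With E = 36, F = 0, G = 1, L = -6, M = 0, N = 0, assemble
  H = (EN − 2FM + GL) / (2(EG − F²)) = -1/12.
At (u, v) = (4*pi/5, 5): H = -1/12.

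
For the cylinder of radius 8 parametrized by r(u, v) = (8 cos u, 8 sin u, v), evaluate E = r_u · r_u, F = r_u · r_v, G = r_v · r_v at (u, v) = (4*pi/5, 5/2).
E = 64;  F = 0;  G = 1

Partials: r_u = (-8*sin(u), 8*cos(u), 0), r_v = (0, 0, 1). As functions of (u, v):
  E = r_u · r_u = 64,
  F = r_u · r_v = 0,
  G = r_v · r_v = 1.
Evaluating at (u, v) = (4*pi/5, 5/2): E = 64, F = 0, G = 1.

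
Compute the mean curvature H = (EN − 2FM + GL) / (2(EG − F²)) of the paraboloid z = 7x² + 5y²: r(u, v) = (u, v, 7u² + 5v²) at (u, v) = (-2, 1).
H = 1544*sqrt(885)/261075

With E = 196*u^2 + 1, F = 140*u*v, G = 100*v^2 + 1, L = 14/sqrt(196*u^2 + 100*v^2 + 1), M = 0, N = 10/sqrt(196*u^2 + 100*v^2 + 1), assemble
  H = (EN − 2FM + GL) / (2(EG − F²)) = 4*(245*u^2 + 175*v^2 + 3)/(196*u^2 + 100*v^2 + 1)^(3/2).
At (u, v) = (-2, 1): H = 1544*sqrt(885)/261075.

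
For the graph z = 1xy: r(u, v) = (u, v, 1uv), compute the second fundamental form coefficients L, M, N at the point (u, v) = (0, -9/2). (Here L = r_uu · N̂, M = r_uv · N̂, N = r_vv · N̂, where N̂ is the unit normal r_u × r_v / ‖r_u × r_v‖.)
L = 0;  M = 2*sqrt(85)/85;  N = 0

Compute the unit normal N̂(u, v) = (-v/sqrt(u^2 + v^2 + 1), -u/sqrt(u^2 + v^2 + 1), 1/sqrt(u^2 + v^2 + 1)), and the second partials r_uu, r_uv, r_vv. Take dot products:
  L(u, v) = r_uu · N̂ = 0,
  M(u, v) = r_uv · N̂ = 1/sqrt(u^2 + v^2 + 1),
  N(u, v) = r_vv · N̂ = 0.
Evaluating at (u, v) = (0, -9/2):
  L = 0, M = 2*sqrt(85)/85, N = 0.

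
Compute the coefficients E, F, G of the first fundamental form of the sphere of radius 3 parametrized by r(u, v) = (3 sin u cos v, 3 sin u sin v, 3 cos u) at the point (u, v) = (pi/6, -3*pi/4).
E = 9;  F = 0;  G = 9/4

Partials: r_u = (3*cos(u)*cos(v), 3*sin(v)*cos(u), -3*sin(u)), r_v = (-3*sin(u)*sin(v), 3*sin(u)*cos(v), 0). As functions of (u, v):
  E = r_u · r_u = 9,
  F = r_u · r_v = 0,
  G = r_v · r_v = 9*sin(u)^2.
Evaluating at (u, v) = (pi/6, -3*pi/4): E = 9, F = 0, G = 9/4.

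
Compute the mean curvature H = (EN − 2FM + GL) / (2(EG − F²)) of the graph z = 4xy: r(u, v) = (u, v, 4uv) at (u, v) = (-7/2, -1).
H = -224*sqrt(213)/45369

With E = 16*v^2 + 1, F = 16*u*v, G = 16*u^2 + 1, L = 0, M = 4/sqrt(16*u^2 + 16*v^2 + 1), N = 0, assemble
  H = (EN − 2FM + GL) / (2(EG − F²)) = -64*u*v/(16*u^2 + 16*v^2 + 1)^(3/2).
At (u, v) = (-7/2, -1): H = -224*sqrt(213)/45369.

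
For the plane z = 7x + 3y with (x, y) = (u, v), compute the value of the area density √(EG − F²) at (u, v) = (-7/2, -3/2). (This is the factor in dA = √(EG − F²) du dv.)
√(EG − F²)|_{(-7/2, -3/2)} = sqrt(59)

E = 50, F = 21, G = 10, so EG − F² = 59. Taking the positive square root: √(EG − F²) = sqrt(59). At (u, v) = (-7/2, -3/2): sqrt(59).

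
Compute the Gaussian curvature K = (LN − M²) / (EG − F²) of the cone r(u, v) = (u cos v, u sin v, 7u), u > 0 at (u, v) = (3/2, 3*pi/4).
K = 0

Coefficients of the first fundamental form: E = 50, F = 0, G = u^2.
Coefficients of the second fundamental form: L = 0, M = 0, N = 7*sqrt(2)*u^2/(10*Abs(u)).
Assemble K = (LN − M²)/(EG − F²) = 0. At (u, v) = (3/2, 3*pi/4): K = 0.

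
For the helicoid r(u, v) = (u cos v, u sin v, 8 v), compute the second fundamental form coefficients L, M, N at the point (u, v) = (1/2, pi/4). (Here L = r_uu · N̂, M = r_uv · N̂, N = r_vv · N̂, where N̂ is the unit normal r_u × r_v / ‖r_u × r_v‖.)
L = 0;  M = -16*sqrt(257)/257;  N = 0

Compute the unit normal N̂(u, v) = (8*sin(v)/sqrt(u^2 + 64), -8*cos(v)/sqrt(u^2 + 64), u/sqrt(u^2 + 64)), and the second partials r_uu, r_uv, r_vv. Take dot products:
  L(u, v) = r_uu · N̂ = 0,
  M(u, v) = r_uv · N̂ = -8/sqrt(u^2 + 64),
  N(u, v) = r_vv · N̂ = 0.
Evaluating at (u, v) = (1/2, pi/4):
  L = 0, M = -16*sqrt(257)/257, N = 0.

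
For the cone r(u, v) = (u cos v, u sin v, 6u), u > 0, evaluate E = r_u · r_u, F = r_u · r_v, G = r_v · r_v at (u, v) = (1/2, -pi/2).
E = 37;  F = 0;  G = 1/4

Partials: r_u = (cos(v), sin(v), 6), r_v = (-u*sin(v), u*cos(v), 0). As functions of (u, v):
  E = r_u · r_u = 37,
  F = r_u · r_v = 0,
  G = r_v · r_v = u^2.
Evaluating at (u, v) = (1/2, -pi/2): E = 37, F = 0, G = 1/4.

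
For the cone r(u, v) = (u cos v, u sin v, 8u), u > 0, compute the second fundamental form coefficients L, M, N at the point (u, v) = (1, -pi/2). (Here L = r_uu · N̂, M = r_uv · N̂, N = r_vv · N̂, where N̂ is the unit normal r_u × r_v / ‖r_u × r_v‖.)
L = 0;  M = 0;  N = 8*sqrt(65)/65

Compute the unit normal N̂(u, v) = (-8*sqrt(65)*u*cos(v)/(65*Abs(u)), -8*sqrt(65)*u*sin(v)/(65*Abs(u)), sqrt(65)*u/(65*Abs(u))), and the second partials r_uu, r_uv, r_vv. Take dot products:
  L(u, v) = r_uu · N̂ = 0,
  M(u, v) = r_uv · N̂ = 0,
  N(u, v) = r_vv · N̂ = 8*sqrt(65)*u^2/(65*Abs(u)).
Evaluating at (u, v) = (1, -pi/2):
  L = 0, M = 0, N = 8*sqrt(65)/65.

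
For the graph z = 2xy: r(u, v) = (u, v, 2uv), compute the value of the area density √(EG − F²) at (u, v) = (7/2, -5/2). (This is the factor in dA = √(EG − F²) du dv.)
√(EG − F²)|_{(7/2, -5/2)} = 5*sqrt(3)

E = 4*v^2 + 1, F = 4*u*v, G = 4*u^2 + 1, so EG − F² = 4*u^2 + 4*v^2 + 1. Taking the positive square root: √(EG − F²) = sqrt(4*u^2 + 4*v^2 + 1). At (u, v) = (7/2, -5/2): 5*sqrt(3).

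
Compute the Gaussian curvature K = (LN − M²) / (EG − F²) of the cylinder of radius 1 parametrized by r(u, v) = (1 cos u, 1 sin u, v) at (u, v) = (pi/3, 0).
K = 0

Coefficients of the first fundamental form: E = 1, F = 0, G = 1.
Coefficients of the second fundamental form: L = -1, M = 0, N = 0.
Assemble K = (LN − M²)/(EG − F²) = 0. At (u, v) = (pi/3, 0): K = 0.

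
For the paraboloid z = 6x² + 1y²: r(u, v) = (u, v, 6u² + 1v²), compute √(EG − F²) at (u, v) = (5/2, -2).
√(EG − F²)|_{(5/2, -2)} = sqrt(917)

E = 144*u^2 + 1, F = 24*u*v, G = 4*v^2 + 1; EG − F² = 144*u^2 + 4*v^2 + 1; √(EG − F²) = sqrt(144*u^2 + 4*v^2 + 1). At the given point: sqrt(917).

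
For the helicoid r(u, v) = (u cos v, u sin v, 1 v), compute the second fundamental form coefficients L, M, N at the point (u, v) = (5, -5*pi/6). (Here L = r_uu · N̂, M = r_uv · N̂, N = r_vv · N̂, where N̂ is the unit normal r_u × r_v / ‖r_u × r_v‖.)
L = 0;  M = -sqrt(26)/26;  N = 0

Compute the unit normal N̂(u, v) = (sin(v)/sqrt(u^2 + 1), -cos(v)/sqrt(u^2 + 1), u/sqrt(u^2 + 1)), and the second partials r_uu, r_uv, r_vv. Take dot products:
  L(u, v) = r_uu · N̂ = 0,
  M(u, v) = r_uv · N̂ = -1/sqrt(u^2 + 1),
  N(u, v) = r_vv · N̂ = 0.
Evaluating at (u, v) = (5, -5*pi/6):
  L = 0, M = -sqrt(26)/26, N = 0.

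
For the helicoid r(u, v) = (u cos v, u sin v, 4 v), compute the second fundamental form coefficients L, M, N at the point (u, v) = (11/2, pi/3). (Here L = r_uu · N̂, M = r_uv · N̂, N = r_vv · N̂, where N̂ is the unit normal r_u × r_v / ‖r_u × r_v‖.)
L = 0;  M = -8*sqrt(185)/185;  N = 0

Compute the unit normal N̂(u, v) = (4*sin(v)/sqrt(u^2 + 16), -4*cos(v)/sqrt(u^2 + 16), u/sqrt(u^2 + 16)), and the second partials r_uu, r_uv, r_vv. Take dot products:
  L(u, v) = r_uu · N̂ = 0,
  M(u, v) = r_uv · N̂ = -4/sqrt(u^2 + 16),
  N(u, v) = r_vv · N̂ = 0.
Evaluating at (u, v) = (11/2, pi/3):
  L = 0, M = -8*sqrt(185)/185, N = 0.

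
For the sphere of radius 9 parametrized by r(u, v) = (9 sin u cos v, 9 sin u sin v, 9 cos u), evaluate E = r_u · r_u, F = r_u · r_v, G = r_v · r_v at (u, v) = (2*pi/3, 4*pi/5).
E = 81;  F = 0;  G = 243/4

Partials: r_u = (9*cos(u)*cos(v), 9*sin(v)*cos(u), -9*sin(u)), r_v = (-9*sin(u)*sin(v), 9*sin(u)*cos(v), 0). As functions of (u, v):
  E = r_u · r_u = 81,
  F = r_u · r_v = 0,
  G = r_v · r_v = 81*sin(u)^2.
Evaluating at (u, v) = (2*pi/3, 4*pi/5): E = 81, F = 0, G = 243/4.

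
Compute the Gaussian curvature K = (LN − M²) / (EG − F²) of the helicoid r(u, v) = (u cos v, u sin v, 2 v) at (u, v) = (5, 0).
K = -4/841

Coefficients of the first fundamental form: E = 1, F = 0, G = u^2 + 4.
Coefficients of the second fundamental form: L = 0, M = -2/sqrt(u^2 + 4), N = 0.
Assemble K = (LN − M²)/(EG − F²) = -4/(u^2 + 4)^2. At (u, v) = (5, 0): K = -4/841.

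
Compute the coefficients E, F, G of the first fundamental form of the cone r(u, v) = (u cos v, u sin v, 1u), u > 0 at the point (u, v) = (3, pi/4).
E = 2;  F = 0;  G = 9

Partials: r_u = (cos(v), sin(v), 1), r_v = (-u*sin(v), u*cos(v), 0). As functions of (u, v):
  E = r_u · r_u = 2,
  F = r_u · r_v = 0,
  G = r_v · r_v = u^2.
Evaluating at (u, v) = (3, pi/4): E = 2, F = 0, G = 9.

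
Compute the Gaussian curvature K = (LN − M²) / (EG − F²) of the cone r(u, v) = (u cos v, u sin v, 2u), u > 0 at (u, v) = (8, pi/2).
K = 0

Coefficients of the first fundamental form: E = 5, F = 0, G = u^2.
Coefficients of the second fundamental form: L = 0, M = 0, N = 2*sqrt(5)*u^2/(5*Abs(u)).
Assemble K = (LN − M²)/(EG − F²) = 0. At (u, v) = (8, pi/2): K = 0.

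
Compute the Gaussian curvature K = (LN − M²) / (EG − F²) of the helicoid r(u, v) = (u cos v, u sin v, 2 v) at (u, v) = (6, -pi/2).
K = -1/400

Coefficients of the first fundamental form: E = 1, F = 0, G = u^2 + 4.
Coefficients of the second fundamental form: L = 0, M = -2/sqrt(u^2 + 4), N = 0.
Assemble K = (LN − M²)/(EG − F²) = -4/(u^2 + 4)^2. At (u, v) = (6, -pi/2): K = -1/400.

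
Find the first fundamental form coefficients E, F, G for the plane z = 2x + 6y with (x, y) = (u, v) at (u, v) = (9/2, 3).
E = 5;  F = 12;  G = 37

Partials: r_u = (1, 0, 2), r_v = (0, 1, 6). As functions of (u, v):
  E = r_u · r_u = 5,
  F = r_u · r_v = 12,
  G = r_v · r_v = 37.
Evaluating at (u, v) = (9/2, 3): E = 5, F = 12, G = 37.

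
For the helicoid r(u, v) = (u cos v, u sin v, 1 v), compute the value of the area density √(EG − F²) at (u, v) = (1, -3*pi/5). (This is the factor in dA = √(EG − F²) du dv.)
√(EG − F²)|_{(1, -3*pi/5)} = sqrt(2)

E = 1, F = 0, G = u^2 + 1, so EG − F² = u^2 + 1. Taking the positive square root: √(EG − F²) = sqrt(u^2 + 1). At (u, v) = (1, -3*pi/5): sqrt(2).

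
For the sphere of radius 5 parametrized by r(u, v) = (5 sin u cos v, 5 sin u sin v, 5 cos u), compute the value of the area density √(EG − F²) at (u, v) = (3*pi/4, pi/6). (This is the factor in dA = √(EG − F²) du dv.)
√(EG − F²)|_{(3*pi/4, pi/6)} = 25*sqrt(2)/2

E = 25, F = 0, G = 25*sin(u)^2, so EG − F² = 625*sin(u)^2. Taking the positive square root: √(EG − F²) = 25*Abs(sin(u)). At (u, v) = (3*pi/4, pi/6): 25*sqrt(2)/2.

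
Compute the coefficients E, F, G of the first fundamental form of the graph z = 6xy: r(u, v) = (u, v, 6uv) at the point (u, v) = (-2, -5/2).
E = 226;  F = 180;  G = 145

Partials: r_u = (1, 0, 6*v), r_v = (0, 1, 6*u). As functions of (u, v):
  E = r_u · r_u = 36*v^2 + 1,
  F = r_u · r_v = 36*u*v,
  G = r_v · r_v = 36*u^2 + 1.
Evaluating at (u, v) = (-2, -5/2): E = 226, F = 180, G = 145.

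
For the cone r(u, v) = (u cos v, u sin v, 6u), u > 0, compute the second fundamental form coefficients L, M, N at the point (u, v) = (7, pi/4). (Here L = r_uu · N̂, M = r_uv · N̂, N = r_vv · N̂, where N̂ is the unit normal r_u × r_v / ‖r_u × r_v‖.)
L = 0;  M = 0;  N = 42*sqrt(37)/37

Compute the unit normal N̂(u, v) = (-6*sqrt(37)*u*cos(v)/(37*Abs(u)), -6*sqrt(37)*u*sin(v)/(37*Abs(u)), sqrt(37)*u/(37*Abs(u))), and the second partials r_uu, r_uv, r_vv. Take dot products:
  L(u, v) = r_uu · N̂ = 0,
  M(u, v) = r_uv · N̂ = 0,
  N(u, v) = r_vv · N̂ = 6*sqrt(37)*u^2/(37*Abs(u)).
Evaluating at (u, v) = (7, pi/4):
  L = 0, M = 0, N = 42*sqrt(37)/37.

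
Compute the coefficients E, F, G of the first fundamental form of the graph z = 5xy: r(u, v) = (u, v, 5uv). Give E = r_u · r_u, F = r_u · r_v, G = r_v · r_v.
E = 25*v^2 + 1;  F = 25*u*v;  G = 25*u^2 + 1

Compute partials: r_u = (1, 0, 5*v), r_v = (0, 1, 5*u). Then
  E = r_u · r_u = 25*v^2 + 1,
  F = r_u · r_v = 25*u*v,
  G = r_v · r_v = 25*u^2 + 1.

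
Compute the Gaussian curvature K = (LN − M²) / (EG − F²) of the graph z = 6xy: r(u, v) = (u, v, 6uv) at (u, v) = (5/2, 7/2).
K = -36/444889

Coefficients of the first fundamental form: E = 36*v^2 + 1, F = 36*u*v, G = 36*u^2 + 1.
Coefficients of the second fundamental form: L = 0, M = 6/sqrt(36*u^2 + 36*v^2 + 1), N = 0.
Assemble K = (LN − M²)/(EG − F²) = -36/(1296*u^4 + 2592*u^2*v^2 + 72*u^2 + 1296*v^4 + 72*v^2 + 1). At (u, v) = (5/2, 7/2): K = -36/444889.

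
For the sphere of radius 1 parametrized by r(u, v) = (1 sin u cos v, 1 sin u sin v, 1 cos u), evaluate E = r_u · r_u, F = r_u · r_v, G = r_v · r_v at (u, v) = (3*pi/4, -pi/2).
E = 1;  F = 0;  G = 1/2

Partials: r_u = (cos(u)*cos(v), sin(v)*cos(u), -sin(u)), r_v = (-sin(u)*sin(v), sin(u)*cos(v), 0). As functions of (u, v):
  E = r_u · r_u = 1,
  F = r_u · r_v = 0,
  G = r_v · r_v = sin(u)^2.
Evaluating at (u, v) = (3*pi/4, -pi/2): E = 1, F = 0, G = 1/2.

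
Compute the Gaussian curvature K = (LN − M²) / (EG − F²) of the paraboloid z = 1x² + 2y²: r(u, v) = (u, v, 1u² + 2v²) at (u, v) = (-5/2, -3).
K = 2/7225

Coefficients of the first fundamental form: E = 4*u^2 + 1, F = 8*u*v, G = 16*v^2 + 1.
Coefficients of the second fundamental form: L = 2/sqrt(4*u^2 + 16*v^2 + 1), M = 0, N = 4/sqrt(4*u^2 + 16*v^2 + 1).
Assemble K = (LN − M²)/(EG − F²) = 8/(16*u^4 + 128*u^2*v^2 + 8*u^2 + 256*v^4 + 32*v^2 + 1). At (u, v) = (-5/2, -3): K = 2/7225.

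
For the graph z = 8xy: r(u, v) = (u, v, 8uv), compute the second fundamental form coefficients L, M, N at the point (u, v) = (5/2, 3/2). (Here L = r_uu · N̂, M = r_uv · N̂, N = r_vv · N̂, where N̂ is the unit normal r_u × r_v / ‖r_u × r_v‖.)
L = 0;  M = 8*sqrt(545)/545;  N = 0

Compute the unit normal N̂(u, v) = (-8*v/sqrt(64*u^2 + 64*v^2 + 1), -8*u/sqrt(64*u^2 + 64*v^2 + 1), 1/sqrt(64*u^2 + 64*v^2 + 1)), and the second partials r_uu, r_uv, r_vv. Take dot products:
  L(u, v) = r_uu · N̂ = 0,
  M(u, v) = r_uv · N̂ = 8/sqrt(64*u^2 + 64*v^2 + 1),
  N(u, v) = r_vv · N̂ = 0.
Evaluating at (u, v) = (5/2, 3/2):
  L = 0, M = 8*sqrt(545)/545, N = 0.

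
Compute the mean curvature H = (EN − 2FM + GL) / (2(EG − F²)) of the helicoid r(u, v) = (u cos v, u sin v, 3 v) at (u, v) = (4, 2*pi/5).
H = 0

With E = 1, F = 0, G = u^2 + 9, L = 0, M = -3/sqrt(u^2 + 9), N = 0, assemble
  H = (EN − 2FM + GL) / (2(EG − F²)) = 0.
At (u, v) = (4, 2*pi/5): H = 0.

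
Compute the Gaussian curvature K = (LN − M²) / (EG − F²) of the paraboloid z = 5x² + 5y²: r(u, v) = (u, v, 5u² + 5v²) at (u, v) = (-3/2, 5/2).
K = 100/724201

Coefficients of the first fundamental form: E = 100*u^2 + 1, F = 100*u*v, G = 100*v^2 + 1.
Coefficients of the second fundamental form: L = 10/sqrt(100*u^2 + 100*v^2 + 1), M = 0, N = 10/sqrt(100*u^2 + 100*v^2 + 1).
Assemble K = (LN − M²)/(EG − F²) = 100/(10000*u^4 + 20000*u^2*v^2 + 200*u^2 + 10000*v^4 + 200*v^2 + 1). At (u, v) = (-3/2, 5/2): K = 100/724201.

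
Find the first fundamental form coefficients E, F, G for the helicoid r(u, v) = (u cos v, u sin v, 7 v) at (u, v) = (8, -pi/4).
E = 1;  F = 0;  G = 113

Partials: r_u = (cos(v), sin(v), 0), r_v = (-u*sin(v), u*cos(v), 7). As functions of (u, v):
  E = r_u · r_u = 1,
  F = r_u · r_v = 0,
  G = r_v · r_v = u^2 + 49.
Evaluating at (u, v) = (8, -pi/4): E = 1, F = 0, G = 113.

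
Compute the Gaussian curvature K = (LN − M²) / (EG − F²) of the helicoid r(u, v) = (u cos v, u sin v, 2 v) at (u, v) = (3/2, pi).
K = -64/625

Coefficients of the first fundamental form: E = 1, F = 0, G = u^2 + 4.
Coefficients of the second fundamental form: L = 0, M = -2/sqrt(u^2 + 4), N = 0.
Assemble K = (LN − M²)/(EG − F²) = -4/(u^2 + 4)^2. At (u, v) = (3/2, pi): K = -64/625.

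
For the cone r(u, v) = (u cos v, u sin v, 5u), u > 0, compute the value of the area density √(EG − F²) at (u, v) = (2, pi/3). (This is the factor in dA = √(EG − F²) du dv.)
√(EG − F²)|_{(2, pi/3)} = 2*sqrt(26)

E = 26, F = 0, G = u^2, so EG − F² = 26*u^2. Taking the positive square root: √(EG − F²) = sqrt(26)*Abs(u). At (u, v) = (2, pi/3): 2*sqrt(26).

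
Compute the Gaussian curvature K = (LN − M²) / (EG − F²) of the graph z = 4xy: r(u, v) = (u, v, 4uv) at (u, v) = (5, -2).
K = -16/216225

Coefficients of the first fundamental form: E = 16*v^2 + 1, F = 16*u*v, G = 16*u^2 + 1.
Coefficients of the second fundamental form: L = 0, M = 4/sqrt(16*u^2 + 16*v^2 + 1), N = 0.
Assemble K = (LN − M²)/(EG − F²) = -16/(256*u^4 + 512*u^2*v^2 + 32*u^2 + 256*v^4 + 32*v^2 + 1). At (u, v) = (5, -2): K = -16/216225.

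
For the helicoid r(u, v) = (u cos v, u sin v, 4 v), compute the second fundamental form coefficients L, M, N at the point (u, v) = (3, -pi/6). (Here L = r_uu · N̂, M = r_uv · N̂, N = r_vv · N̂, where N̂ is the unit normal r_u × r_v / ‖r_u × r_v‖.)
L = 0;  M = -4/5;  N = 0

Compute the unit normal N̂(u, v) = (4*sin(v)/sqrt(u^2 + 16), -4*cos(v)/sqrt(u^2 + 16), u/sqrt(u^2 + 16)), and the second partials r_uu, r_uv, r_vv. Take dot products:
  L(u, v) = r_uu · N̂ = 0,
  M(u, v) = r_uv · N̂ = -4/sqrt(u^2 + 16),
  N(u, v) = r_vv · N̂ = 0.
Evaluating at (u, v) = (3, -pi/6):
  L = 0, M = -4/5, N = 0.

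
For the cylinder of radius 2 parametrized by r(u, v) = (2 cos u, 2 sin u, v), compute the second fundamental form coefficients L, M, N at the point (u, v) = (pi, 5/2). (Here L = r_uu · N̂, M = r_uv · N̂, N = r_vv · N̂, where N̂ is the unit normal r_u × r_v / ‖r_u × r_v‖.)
L = -2;  M = 0;  N = 0

Compute the unit normal N̂(u, v) = (cos(u), sin(u), 0), and the second partials r_uu, r_uv, r_vv. Take dot products:
  L(u, v) = r_uu · N̂ = -2,
  M(u, v) = r_uv · N̂ = 0,
  N(u, v) = r_vv · N̂ = 0.
Evaluating at (u, v) = (pi, 5/2):
  L = -2, M = 0, N = 0.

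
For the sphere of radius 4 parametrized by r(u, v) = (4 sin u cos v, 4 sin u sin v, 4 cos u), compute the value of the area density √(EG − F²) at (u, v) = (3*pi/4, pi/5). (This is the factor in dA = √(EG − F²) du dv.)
√(EG − F²)|_{(3*pi/4, pi/5)} = 8*sqrt(2)

E = 16, F = 0, G = 16*sin(u)^2, so EG − F² = 256*sin(u)^2. Taking the positive square root: √(EG − F²) = 16*Abs(sin(u)). At (u, v) = (3*pi/4, pi/5): 8*sqrt(2).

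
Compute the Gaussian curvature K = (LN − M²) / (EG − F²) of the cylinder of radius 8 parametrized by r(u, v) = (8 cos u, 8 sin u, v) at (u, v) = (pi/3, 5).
K = 0

Coefficients of the first fundamental form: E = 64, F = 0, G = 1.
Coefficients of the second fundamental form: L = -8, M = 0, N = 0.
Assemble K = (LN − M²)/(EG − F²) = 0. At (u, v) = (pi/3, 5): K = 0.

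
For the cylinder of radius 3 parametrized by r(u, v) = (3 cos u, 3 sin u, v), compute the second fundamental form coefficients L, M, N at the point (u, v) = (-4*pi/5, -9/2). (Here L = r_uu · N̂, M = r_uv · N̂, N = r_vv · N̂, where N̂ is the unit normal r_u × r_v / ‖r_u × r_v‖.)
L = -3;  M = 0;  N = 0

Compute the unit normal N̂(u, v) = (cos(u), sin(u), 0), and the second partials r_uu, r_uv, r_vv. Take dot products:
  L(u, v) = r_uu · N̂ = -3,
  M(u, v) = r_uv · N̂ = 0,
  N(u, v) = r_vv · N̂ = 0.
Evaluating at (u, v) = (-4*pi/5, -9/2):
  L = -3, M = 0, N = 0.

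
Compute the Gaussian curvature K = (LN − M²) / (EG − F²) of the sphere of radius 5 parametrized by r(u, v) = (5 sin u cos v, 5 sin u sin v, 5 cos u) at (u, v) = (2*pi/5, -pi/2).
K = 1/25

Coefficients of the first fundamental form: E = 25, F = 0, G = 25*sin(u)^2.
Coefficients of the second fundamental form: L = -5*sin(u)/Abs(sin(u)), M = 0, N = -5*sin(u)^3/Abs(sin(u)).
Assemble K = (LN − M²)/(EG − F²) = 1/25. At (u, v) = (2*pi/5, -pi/2): K = 1/25.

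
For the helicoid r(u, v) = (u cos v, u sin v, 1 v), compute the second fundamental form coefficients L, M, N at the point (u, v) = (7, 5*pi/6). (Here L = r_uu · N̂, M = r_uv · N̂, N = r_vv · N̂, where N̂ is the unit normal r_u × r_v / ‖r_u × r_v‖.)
L = 0;  M = -sqrt(2)/10;  N = 0

Compute the unit normal N̂(u, v) = (sin(v)/sqrt(u^2 + 1), -cos(v)/sqrt(u^2 + 1), u/sqrt(u^2 + 1)), and the second partials r_uu, r_uv, r_vv. Take dot products:
  L(u, v) = r_uu · N̂ = 0,
  M(u, v) = r_uv · N̂ = -1/sqrt(u^2 + 1),
  N(u, v) = r_vv · N̂ = 0.
Evaluating at (u, v) = (7, 5*pi/6):
  L = 0, M = -sqrt(2)/10, N = 0.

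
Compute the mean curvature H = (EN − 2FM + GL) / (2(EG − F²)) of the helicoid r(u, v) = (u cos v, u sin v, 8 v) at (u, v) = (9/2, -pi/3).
H = 0

With E = 1, F = 0, G = u^2 + 64, L = 0, M = -8/sqrt(u^2 + 64), N = 0, assemble
  H = (EN − 2FM + GL) / (2(EG − F²)) = 0.
At (u, v) = (9/2, -pi/3): H = 0.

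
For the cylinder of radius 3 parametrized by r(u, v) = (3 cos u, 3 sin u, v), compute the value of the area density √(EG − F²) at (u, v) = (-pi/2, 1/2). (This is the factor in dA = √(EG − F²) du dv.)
√(EG − F²)|_{(-pi/2, 1/2)} = 3

E = 9, F = 0, G = 1, so EG − F² = 9. Taking the positive square root: √(EG − F²) = 3. At (u, v) = (-pi/2, 1/2): 3.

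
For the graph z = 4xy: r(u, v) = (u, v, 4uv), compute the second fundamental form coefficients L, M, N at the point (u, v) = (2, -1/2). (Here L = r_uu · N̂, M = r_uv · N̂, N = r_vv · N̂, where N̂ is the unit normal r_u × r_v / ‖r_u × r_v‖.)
L = 0;  M = 4*sqrt(69)/69;  N = 0

Compute the unit normal N̂(u, v) = (-4*v/sqrt(16*u^2 + 16*v^2 + 1), -4*u/sqrt(16*u^2 + 16*v^2 + 1), 1/sqrt(16*u^2 + 16*v^2 + 1)), and the second partials r_uu, r_uv, r_vv. Take dot products:
  L(u, v) = r_uu · N̂ = 0,
  M(u, v) = r_uv · N̂ = 4/sqrt(16*u^2 + 16*v^2 + 1),
  N(u, v) = r_vv · N̂ = 0.
Evaluating at (u, v) = (2, -1/2):
  L = 0, M = 4*sqrt(69)/69, N = 0.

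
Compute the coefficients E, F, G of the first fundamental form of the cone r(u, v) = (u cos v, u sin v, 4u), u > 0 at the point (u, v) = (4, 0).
E = 17;  F = 0;  G = 16

Partials: r_u = (cos(v), sin(v), 4), r_v = (-u*sin(v), u*cos(v), 0). As functions of (u, v):
  E = r_u · r_u = 17,
  F = r_u · r_v = 0,
  G = r_v · r_v = u^2.
Evaluating at (u, v) = (4, 0): E = 17, F = 0, G = 16.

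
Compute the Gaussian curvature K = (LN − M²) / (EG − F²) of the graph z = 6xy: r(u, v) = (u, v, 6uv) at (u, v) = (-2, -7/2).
K = -9/85849

Coefficients of the first fundamental form: E = 36*v^2 + 1, F = 36*u*v, G = 36*u^2 + 1.
Coefficients of the second fundamental form: L = 0, M = 6/sqrt(36*u^2 + 36*v^2 + 1), N = 0.
Assemble K = (LN − M²)/(EG − F²) = -36/(1296*u^4 + 2592*u^2*v^2 + 72*u^2 + 1296*v^4 + 72*v^2 + 1). At (u, v) = (-2, -7/2): K = -9/85849.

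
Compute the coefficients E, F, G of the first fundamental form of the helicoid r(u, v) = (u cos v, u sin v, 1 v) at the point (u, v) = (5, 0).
E = 1;  F = 0;  G = 26

Partials: r_u = (cos(v), sin(v), 0), r_v = (-u*sin(v), u*cos(v), 1). As functions of (u, v):
  E = r_u · r_u = 1,
  F = r_u · r_v = 0,
  G = r_v · r_v = u^2 + 1.
Evaluating at (u, v) = (5, 0): E = 1, F = 0, G = 26.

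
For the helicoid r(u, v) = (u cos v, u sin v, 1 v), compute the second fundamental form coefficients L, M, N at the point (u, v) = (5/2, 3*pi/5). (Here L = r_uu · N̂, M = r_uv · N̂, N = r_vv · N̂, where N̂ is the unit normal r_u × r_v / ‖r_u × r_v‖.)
L = 0;  M = -2*sqrt(29)/29;  N = 0

Compute the unit normal N̂(u, v) = (sin(v)/sqrt(u^2 + 1), -cos(v)/sqrt(u^2 + 1), u/sqrt(u^2 + 1)), and the second partials r_uu, r_uv, r_vv. Take dot products:
  L(u, v) = r_uu · N̂ = 0,
  M(u, v) = r_uv · N̂ = -1/sqrt(u^2 + 1),
  N(u, v) = r_vv · N̂ = 0.
Evaluating at (u, v) = (5/2, 3*pi/5):
  L = 0, M = -2*sqrt(29)/29, N = 0.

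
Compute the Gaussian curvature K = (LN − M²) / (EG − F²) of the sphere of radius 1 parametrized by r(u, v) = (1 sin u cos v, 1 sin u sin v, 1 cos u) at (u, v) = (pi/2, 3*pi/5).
K = 1

Coefficients of the first fundamental form: E = 1, F = 0, G = sin(u)^2.
Coefficients of the second fundamental form: L = -sin(u)/Abs(sin(u)), M = 0, N = -sin(u)^3/Abs(sin(u)).
Assemble K = (LN − M²)/(EG − F²) = 1. At (u, v) = (pi/2, 3*pi/5): K = 1.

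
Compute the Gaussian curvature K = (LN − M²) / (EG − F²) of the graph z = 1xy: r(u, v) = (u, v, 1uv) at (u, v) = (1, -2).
K = -1/36

Coefficients of the first fundamental form: E = v^2 + 1, F = u*v, G = u^2 + 1.
Coefficients of the second fundamental form: L = 0, M = 1/sqrt(u^2 + v^2 + 1), N = 0.
Assemble K = (LN − M²)/(EG − F²) = 1/((u^2*v^2 - (u^2 + 1)*(v^2 + 1))*(u^2 + v^2 + 1)). At (u, v) = (1, -2): K = -1/36.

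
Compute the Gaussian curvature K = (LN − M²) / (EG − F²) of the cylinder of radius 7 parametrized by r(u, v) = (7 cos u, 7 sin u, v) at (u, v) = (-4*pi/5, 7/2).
K = 0

Coefficients of the first fundamental form: E = 49, F = 0, G = 1.
Coefficients of the second fundamental form: L = -7, M = 0, N = 0.
Assemble K = (LN − M²)/(EG − F²) = 0. At (u, v) = (-4*pi/5, 7/2): K = 0.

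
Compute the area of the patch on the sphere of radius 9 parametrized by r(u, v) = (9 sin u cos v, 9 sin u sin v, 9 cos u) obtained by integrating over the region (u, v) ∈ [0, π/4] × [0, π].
Area = 81*pi*(2 - sqrt(2))/2

Area = ∫∫ √(EG − F²) du dv with √(EG − F²) = 81*Abs(sin(u)). Integrating over [0, π/4] × [0, π] gives 81*pi*(2 - sqrt(2))/2.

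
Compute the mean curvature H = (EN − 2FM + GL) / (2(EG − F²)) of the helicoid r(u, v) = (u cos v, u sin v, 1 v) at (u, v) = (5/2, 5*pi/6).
H = 0

With E = 1, F = 0, G = u^2 + 1, L = 0, M = -1/sqrt(u^2 + 1), N = 0, assemble
  H = (EN − 2FM + GL) / (2(EG − F²)) = 0.
At (u, v) = (5/2, 5*pi/6): H = 0.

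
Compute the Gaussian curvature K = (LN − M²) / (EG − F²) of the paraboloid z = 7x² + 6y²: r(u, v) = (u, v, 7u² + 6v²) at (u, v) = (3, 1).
K = 168/3644281

Coefficients of the first fundamental form: E = 196*u^2 + 1, F = 168*u*v, G = 144*v^2 + 1.
Coefficients of the second fundamental form: L = 14/sqrt(196*u^2 + 144*v^2 + 1), M = 0, N = 12/sqrt(196*u^2 + 144*v^2 + 1).
Assemble K = (LN − M²)/(EG − F²) = 168/(38416*u^4 + 56448*u^2*v^2 + 392*u^2 + 20736*v^4 + 288*v^2 + 1). At (u, v) = (3, 1): K = 168/3644281.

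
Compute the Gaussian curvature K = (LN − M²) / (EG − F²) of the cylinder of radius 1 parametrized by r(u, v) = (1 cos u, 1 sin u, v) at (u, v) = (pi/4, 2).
K = 0

Coefficients of the first fundamental form: E = 1, F = 0, G = 1.
Coefficients of the second fundamental form: L = -1, M = 0, N = 0.
Assemble K = (LN − M²)/(EG − F²) = 0. At (u, v) = (pi/4, 2): K = 0.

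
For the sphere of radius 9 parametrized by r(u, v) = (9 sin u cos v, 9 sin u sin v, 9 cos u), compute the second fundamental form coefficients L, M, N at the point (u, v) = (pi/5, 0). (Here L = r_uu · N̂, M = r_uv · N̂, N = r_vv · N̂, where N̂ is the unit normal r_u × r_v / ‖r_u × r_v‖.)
L = -9;  M = 0;  N = -45/8 + 9*sqrt(5)/8

Compute the unit normal N̂(u, v) = (sin(u)^2*cos(v)/Abs(sin(u)), sin(u)^2*sin(v)/Abs(sin(u)), sin(2*u)/(2*Abs(sin(u)))), and the second partials r_uu, r_uv, r_vv. Take dot products:
  L(u, v) = r_uu · N̂ = -9*sin(u)/Abs(sin(u)),
  M(u, v) = r_uv · N̂ = 0,
  N(u, v) = r_vv · N̂ = -9*sin(u)^3/Abs(sin(u)).
Evaluating at (u, v) = (pi/5, 0):
  L = -9, M = 0, N = -45/8 + 9*sqrt(5)/8.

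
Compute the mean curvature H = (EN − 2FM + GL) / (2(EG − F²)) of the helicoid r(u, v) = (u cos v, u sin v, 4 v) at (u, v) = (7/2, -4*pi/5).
H = 0

With E = 1, F = 0, G = u^2 + 16, L = 0, M = -4/sqrt(u^2 + 16), N = 0, assemble
  H = (EN − 2FM + GL) / (2(EG − F²)) = 0.
At (u, v) = (7/2, -4*pi/5): H = 0.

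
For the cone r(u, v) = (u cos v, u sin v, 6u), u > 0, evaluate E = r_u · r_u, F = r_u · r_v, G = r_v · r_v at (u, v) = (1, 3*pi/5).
E = 37;  F = 0;  G = 1

Partials: r_u = (cos(v), sin(v), 6), r_v = (-u*sin(v), u*cos(v), 0). As functions of (u, v):
  E = r_u · r_u = 37,
  F = r_u · r_v = 0,
  G = r_v · r_v = u^2.
Evaluating at (u, v) = (1, 3*pi/5): E = 37, F = 0, G = 1.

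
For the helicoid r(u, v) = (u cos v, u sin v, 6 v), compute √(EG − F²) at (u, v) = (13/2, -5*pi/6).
√(EG − F²)|_{(13/2, -5*pi/6)} = sqrt(313)/2

E = 1, F = 0, G = u^2 + 36; EG − F² = u^2 + 36; √(EG − F²) = sqrt(u^2 + 36). At the given point: sqrt(313)/2.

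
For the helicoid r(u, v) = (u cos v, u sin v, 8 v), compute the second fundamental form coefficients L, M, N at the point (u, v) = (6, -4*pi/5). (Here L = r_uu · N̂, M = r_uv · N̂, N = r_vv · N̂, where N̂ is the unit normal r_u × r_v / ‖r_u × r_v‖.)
L = 0;  M = -4/5;  N = 0

Compute the unit normal N̂(u, v) = (8*sin(v)/sqrt(u^2 + 64), -8*cos(v)/sqrt(u^2 + 64), u/sqrt(u^2 + 64)), and the second partials r_uu, r_uv, r_vv. Take dot products:
  L(u, v) = r_uu · N̂ = 0,
  M(u, v) = r_uv · N̂ = -8/sqrt(u^2 + 64),
  N(u, v) = r_vv · N̂ = 0.
Evaluating at (u, v) = (6, -4*pi/5):
  L = 0, M = -4/5, N = 0.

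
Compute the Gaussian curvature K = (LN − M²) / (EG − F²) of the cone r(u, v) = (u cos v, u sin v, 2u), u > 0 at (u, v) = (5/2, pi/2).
K = 0

Coefficients of the first fundamental form: E = 5, F = 0, G = u^2.
Coefficients of the second fundamental form: L = 0, M = 0, N = 2*sqrt(5)*u^2/(5*Abs(u)).
Assemble K = (LN − M²)/(EG − F²) = 0. At (u, v) = (5/2, pi/2): K = 0.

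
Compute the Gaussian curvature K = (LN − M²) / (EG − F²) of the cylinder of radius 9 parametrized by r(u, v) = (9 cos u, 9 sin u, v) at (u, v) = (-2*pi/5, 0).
K = 0

Coefficients of the first fundamental form: E = 81, F = 0, G = 1.
Coefficients of the second fundamental form: L = -9, M = 0, N = 0.
Assemble K = (LN − M²)/(EG − F²) = 0. At (u, v) = (-2*pi/5, 0): K = 0.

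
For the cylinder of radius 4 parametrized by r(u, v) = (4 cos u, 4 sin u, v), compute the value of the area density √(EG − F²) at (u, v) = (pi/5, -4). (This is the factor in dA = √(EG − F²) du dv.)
√(EG − F²)|_{(pi/5, -4)} = 4

E = 16, F = 0, G = 1, so EG − F² = 16. Taking the positive square root: √(EG − F²) = 4. At (u, v) = (pi/5, -4): 4.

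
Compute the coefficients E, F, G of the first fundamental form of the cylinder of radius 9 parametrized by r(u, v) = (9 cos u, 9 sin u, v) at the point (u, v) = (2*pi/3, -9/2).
E = 81;  F = 0;  G = 1

Partials: r_u = (-9*sin(u), 9*cos(u), 0), r_v = (0, 0, 1). As functions of (u, v):
  E = r_u · r_u = 81,
  F = r_u · r_v = 0,
  G = r_v · r_v = 1.
Evaluating at (u, v) = (2*pi/3, -9/2): E = 81, F = 0, G = 1.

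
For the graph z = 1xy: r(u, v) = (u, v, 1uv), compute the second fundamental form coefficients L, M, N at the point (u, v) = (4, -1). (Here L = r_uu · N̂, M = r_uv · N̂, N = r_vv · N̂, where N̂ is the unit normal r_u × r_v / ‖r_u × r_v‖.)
L = 0;  M = sqrt(2)/6;  N = 0

Compute the unit normal N̂(u, v) = (-v/sqrt(u^2 + v^2 + 1), -u/sqrt(u^2 + v^2 + 1), 1/sqrt(u^2 + v^2 + 1)), and the second partials r_uu, r_uv, r_vv. Take dot products:
  L(u, v) = r_uu · N̂ = 0,
  M(u, v) = r_uv · N̂ = 1/sqrt(u^2 + v^2 + 1),
  N(u, v) = r_vv · N̂ = 0.
Evaluating at (u, v) = (4, -1):
  L = 0, M = sqrt(2)/6, N = 0.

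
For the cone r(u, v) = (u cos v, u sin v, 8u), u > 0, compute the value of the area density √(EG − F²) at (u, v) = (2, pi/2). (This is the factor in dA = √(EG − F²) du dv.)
√(EG − F²)|_{(2, pi/2)} = 2*sqrt(65)

E = 65, F = 0, G = u^2, so EG − F² = 65*u^2. Taking the positive square root: √(EG − F²) = sqrt(65)*Abs(u). At (u, v) = (2, pi/2): 2*sqrt(65).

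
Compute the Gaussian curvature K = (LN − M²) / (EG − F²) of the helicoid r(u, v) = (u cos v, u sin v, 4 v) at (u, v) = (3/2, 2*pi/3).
K = -256/5329

Coefficients of the first fundamental form: E = 1, F = 0, G = u^2 + 16.
Coefficients of the second fundamental form: L = 0, M = -4/sqrt(u^2 + 16), N = 0.
Assemble K = (LN − M²)/(EG − F²) = -16/(u^2 + 16)^2. At (u, v) = (3/2, 2*pi/3): K = -256/5329.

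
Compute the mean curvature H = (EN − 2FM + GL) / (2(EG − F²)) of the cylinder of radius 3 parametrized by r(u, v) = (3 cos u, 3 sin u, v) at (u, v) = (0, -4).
H = -1/6

With E = 9, F = 0, G = 1, L = -3, M = 0, N = 0, assemble
  H = (EN − 2FM + GL) / (2(EG − F²)) = -1/6.
At (u, v) = (0, -4): H = -1/6.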